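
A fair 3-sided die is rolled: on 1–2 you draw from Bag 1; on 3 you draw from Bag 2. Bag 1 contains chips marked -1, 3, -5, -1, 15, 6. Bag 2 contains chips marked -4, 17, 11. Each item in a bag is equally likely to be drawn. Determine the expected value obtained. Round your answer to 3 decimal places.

E[X | Bag 1] = (-1 + 3 − 5 − 1 + 15 + 6)/6 = 17/6
E[X | Bag 2] = (-4 + 17 + 11)/3 = 8
E[X] = (2/3)·17/6 + (1/3)·8 = 41/9 ≈ 4.556

4.556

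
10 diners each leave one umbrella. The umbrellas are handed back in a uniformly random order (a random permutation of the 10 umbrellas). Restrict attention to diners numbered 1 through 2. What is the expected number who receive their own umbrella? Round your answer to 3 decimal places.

0.200

Let Xᵢ = 1 if person i gets their own umbrella. For each i, P(Xᵢ=1) = 1/10.
By linearity of expectation, E[X₁+…+X_2] = 2·(1/10) = 1/5.
≈ 0.200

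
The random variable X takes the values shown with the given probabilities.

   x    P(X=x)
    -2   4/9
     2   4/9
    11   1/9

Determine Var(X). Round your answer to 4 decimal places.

15.5062

E[X] = (4/9)·(-2) + (4/9)·2 + (1/9)·11 = 11/9
E[X²] = (4/9)·4 + (4/9)·4 + (1/9)·121 = 17
Var(X) = 17 − (11/9)² = 1256/81 ≈ 15.5062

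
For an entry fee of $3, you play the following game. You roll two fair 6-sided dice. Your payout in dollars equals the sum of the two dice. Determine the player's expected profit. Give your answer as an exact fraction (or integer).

Distribution of the sum of the two dice: 2 w.p. 1/36, 3 w.p. 1/18, 4 w.p. 1/12, 5 w.p. 1/9, 6 w.p. 5/36, 7 w.p. 1/6, …
E[payout] = (1/36)·2 + (1/18)·3 + (1/12)·4 + (1/9)·5 + (5/36)·6 + (1/6)·7 + (5/36)·8 + (1/9)·9 + (1/12)·10 + (1/18)·11 + (1/36)·12 = 7
Expected profit = 7 − 3 = 4

$4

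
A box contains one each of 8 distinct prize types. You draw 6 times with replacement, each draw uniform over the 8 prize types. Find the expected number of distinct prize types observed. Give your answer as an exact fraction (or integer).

144495/32768

Let Xⱼ=1 if type j appears at least once. P(Xⱼ=1) = 1 − ((8−1)/8)^6 = 144495/262144.
E[#distinct] = 8·144495/262144 = 144495/32768.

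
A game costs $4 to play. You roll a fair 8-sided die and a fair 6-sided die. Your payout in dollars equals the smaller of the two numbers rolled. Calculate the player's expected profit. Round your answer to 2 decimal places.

-$1.23

Distribution of the smaller of the two numbers rolled: 1 w.p. 13/48, 2 w.p. 11/48, 3 w.p. 3/16, 4 w.p. 7/48, 5 w.p. 5/48, 6 w.p. 1/16
E[payout] = (13/48)·1 + (11/48)·2 + (3/16)·3 + (7/48)·4 + (5/48)·5 + (1/16)·6 = 133/48
Expected profit = 133/48 − 4 = -59/48 ≈ -$1.23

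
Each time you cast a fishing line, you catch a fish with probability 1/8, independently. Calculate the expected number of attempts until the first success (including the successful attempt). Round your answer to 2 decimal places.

For a geometric distribution, E[trials] = 1/p = 1/(1/8) = 8.
≈ 8.00

8.00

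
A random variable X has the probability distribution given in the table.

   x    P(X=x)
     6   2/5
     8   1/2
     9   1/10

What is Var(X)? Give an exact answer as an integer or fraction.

E[X] = (2/5)·6 + (1/2)·8 + (1/10)·9 = 73/10
E[X²] = (2/5)·36 + (1/2)·64 + (1/10)·81 = 109/2
Var(X) = 109/2 − (73/10)² = 121/100

121/100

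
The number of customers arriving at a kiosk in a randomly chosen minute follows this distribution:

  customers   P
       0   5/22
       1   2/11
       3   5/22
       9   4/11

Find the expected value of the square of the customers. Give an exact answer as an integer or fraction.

697/22

E[X²] = (5/22)·0 + (2/11)·1 + (5/22)·9 + (4/11)·81
     = 697/22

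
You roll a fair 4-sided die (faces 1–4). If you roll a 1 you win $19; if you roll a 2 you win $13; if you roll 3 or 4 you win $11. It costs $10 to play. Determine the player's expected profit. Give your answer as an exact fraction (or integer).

E[payout] = (1/2)·11 + (1/4)·13 + (1/4)·19 = 27/2
Expected profit = 27/2 − 10 = 7/2

7/2 dollars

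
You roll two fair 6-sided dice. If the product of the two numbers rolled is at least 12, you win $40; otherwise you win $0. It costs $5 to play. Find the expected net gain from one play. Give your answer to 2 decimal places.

$13.89

E[payout] = (19/36)·0 + (17/36)·40 = 170/9
Expected profit = 170/9 − 5 = 125/9 ≈ $13.89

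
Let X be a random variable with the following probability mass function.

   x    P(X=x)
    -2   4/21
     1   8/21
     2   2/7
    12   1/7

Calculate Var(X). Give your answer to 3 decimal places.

17.633

E[X] = (4/21)·(-2) + (8/21)·1 + (2/7)·2 + (1/7)·12 = 16/7
E[X²] = (4/21)·4 + (8/21)·1 + (2/7)·4 + (1/7)·144 = 160/7
Var(X) = 160/7 − (16/7)² = 864/49 ≈ 17.633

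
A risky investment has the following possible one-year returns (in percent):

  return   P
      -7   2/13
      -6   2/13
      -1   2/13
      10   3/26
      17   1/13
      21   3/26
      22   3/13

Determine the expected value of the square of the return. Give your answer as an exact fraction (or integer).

E[X²] = (2/13)·49 + (2/13)·36 + (2/13)·1 + (3/26)·100 + (1/13)·289 + (3/26)·441 + (3/13)·484
     = 5449/26

5449/26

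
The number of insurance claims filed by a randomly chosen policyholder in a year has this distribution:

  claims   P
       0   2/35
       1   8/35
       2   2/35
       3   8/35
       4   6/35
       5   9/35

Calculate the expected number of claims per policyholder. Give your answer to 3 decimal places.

E[X] = (2/35)·0 + (8/35)·1 + (2/35)·2 + (8/35)·3 + (6/35)·4 + (9/35)·5
     = 3 ≈ 3.000

3.000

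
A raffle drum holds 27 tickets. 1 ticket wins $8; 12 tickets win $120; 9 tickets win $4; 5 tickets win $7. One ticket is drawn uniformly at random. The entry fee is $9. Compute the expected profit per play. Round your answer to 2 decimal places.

E[payout] = (1/27)·8 + (12/27)·120 + (9/27)·4 + (5/27)·7 = 1519/27
Expected profit = 1519/27 − 9 = 1276/27 ≈ $47.26

$47.26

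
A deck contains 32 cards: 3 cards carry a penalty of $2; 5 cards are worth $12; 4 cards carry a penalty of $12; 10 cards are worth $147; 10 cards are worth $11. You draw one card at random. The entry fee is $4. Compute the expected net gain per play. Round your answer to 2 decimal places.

$45.56

E[payout] = (3/32)·(-2) + (5/32)·12 + (4/32)·(-12) + (10/32)·147 + (10/32)·11 = 793/16
Expected profit = 793/16 − 4 = 729/16 ≈ $45.56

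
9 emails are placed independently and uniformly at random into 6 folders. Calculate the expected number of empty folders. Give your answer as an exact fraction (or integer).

1953125/1679616

Let Xⱼ=1 if folder j is empty. P(Xⱼ=1) = ((6-1)/6)^9 = 1953125/10077696.
By linearity, E[#empty] = 6·1953125/10077696 = 1953125/1679616.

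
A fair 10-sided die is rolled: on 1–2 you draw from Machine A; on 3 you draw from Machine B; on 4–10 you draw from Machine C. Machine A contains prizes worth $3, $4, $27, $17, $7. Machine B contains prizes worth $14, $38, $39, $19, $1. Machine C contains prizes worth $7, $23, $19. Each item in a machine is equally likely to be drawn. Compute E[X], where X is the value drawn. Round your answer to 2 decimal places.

$15.97

E[X | Machine A] = (3 + 4 + 27 + 17 + 7)/5 = 58/5
E[X | Machine B] = (14 + 38 + 39 + 19 + 1)/5 = 111/5
E[X | Machine C] = (7 + 23 + 19)/3 = 49/3
E[X] = (1/5)·58/5 + (1/10)·111/5 + (7/10)·49/3 = 1198/75 ≈ 15.97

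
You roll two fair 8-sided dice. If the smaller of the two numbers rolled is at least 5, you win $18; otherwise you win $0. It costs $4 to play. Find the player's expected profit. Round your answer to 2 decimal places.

E[payout] = (3/4)·0 + (1/4)·18 = 9/2
Expected profit = 9/2 − 4 = 1/2 ≈ $0.50

$0.50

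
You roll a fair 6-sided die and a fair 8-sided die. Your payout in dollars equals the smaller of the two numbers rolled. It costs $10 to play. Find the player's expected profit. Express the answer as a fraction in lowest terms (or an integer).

Distribution of the smaller of the two numbers rolled: 1 w.p. 13/48, 2 w.p. 11/48, 3 w.p. 3/16, 4 w.p. 7/48, 5 w.p. 5/48, 6 w.p. 1/16
E[payout] = (13/48)·1 + (11/48)·2 + (3/16)·3 + (7/48)·4 + (5/48)·5 + (1/16)·6 = 133/48
Expected profit = 133/48 − 10 = -347/48

-347/48 dollars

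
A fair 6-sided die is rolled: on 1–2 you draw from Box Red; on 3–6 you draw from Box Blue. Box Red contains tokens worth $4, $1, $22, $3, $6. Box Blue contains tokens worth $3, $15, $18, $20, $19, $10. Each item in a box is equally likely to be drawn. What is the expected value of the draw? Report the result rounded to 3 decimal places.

E[X | Box Red] = (4 + 1 + 22 + 3 + 6)/5 = 36/5
E[X | Box Blue] = (3 + 15 + 18 + 20 + 19 + 10)/6 = 85/6
E[X] = (1/3)·36/5 + (2/3)·85/6 = 533/45 ≈ 11.844

$11.844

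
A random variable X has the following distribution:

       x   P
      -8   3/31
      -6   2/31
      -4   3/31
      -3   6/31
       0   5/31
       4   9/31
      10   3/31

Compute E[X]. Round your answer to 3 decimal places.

E[X] = (3/31)·(-8) + (2/31)·(-6) + (3/31)·(-4) + (6/31)·(-3) + (5/31)·0 + (9/31)·4 + (3/31)·10
     = 0 ≈ 0.000

0.000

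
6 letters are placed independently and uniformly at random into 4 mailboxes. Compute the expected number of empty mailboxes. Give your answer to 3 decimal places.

0.712

Let Xⱼ=1 if mailbox j is empty. P(Xⱼ=1) = ((4-1)/4)^6 = 729/4096.
By linearity, E[#empty] = 4·729/4096 = 729/1024.
≈ 0.712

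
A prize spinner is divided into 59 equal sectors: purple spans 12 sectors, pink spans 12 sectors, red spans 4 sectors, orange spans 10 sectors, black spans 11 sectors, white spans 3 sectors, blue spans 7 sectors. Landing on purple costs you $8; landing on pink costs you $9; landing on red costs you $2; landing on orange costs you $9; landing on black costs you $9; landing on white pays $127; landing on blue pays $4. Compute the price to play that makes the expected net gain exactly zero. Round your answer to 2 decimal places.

$0.14

E[payout] = (12/59)·(-8) + (12/59)·(-9) + (4/59)·(-2) + (10/59)·(-9) + (11/59)·(-9) + (3/59)·127 + (7/59)·4 = 8/59
Fair fee = E[payout] = 8/59 ≈ $0.14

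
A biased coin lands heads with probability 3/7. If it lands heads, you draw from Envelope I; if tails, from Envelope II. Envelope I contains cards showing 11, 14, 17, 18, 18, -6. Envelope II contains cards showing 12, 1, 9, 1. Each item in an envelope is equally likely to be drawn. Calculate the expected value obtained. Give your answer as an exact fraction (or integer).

E[X | Envelope I] = (11 + 14 + 17 + 18 + 18 − 6)/6 = 12
E[X | Envelope II] = (12 + 1 + 9 + 1)/4 = 23/4
E[X] = (3/7)·12 + (4/7)·23/4 = 59/7

59/7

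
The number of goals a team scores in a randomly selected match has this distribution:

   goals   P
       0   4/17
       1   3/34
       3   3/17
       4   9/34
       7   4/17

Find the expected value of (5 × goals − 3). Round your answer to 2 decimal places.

E[5x-3] = (4/17)·(-3) + (3/34)·2 + (3/17)·12 + (9/34)·17 + (4/17)·32
     = 463/34 ≈ 13.62

13.62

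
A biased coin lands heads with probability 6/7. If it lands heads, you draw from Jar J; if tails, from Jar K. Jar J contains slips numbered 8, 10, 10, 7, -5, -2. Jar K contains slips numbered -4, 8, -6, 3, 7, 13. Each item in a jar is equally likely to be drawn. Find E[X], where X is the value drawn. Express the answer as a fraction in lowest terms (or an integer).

9/2

E[X | Jar J] = (8 + 10 + 10 + 7 − 5 − 2)/6 = 14/3
E[X | Jar K] = (-4 + 8 − 6 + 3 + 7 + 13)/6 = 7/2
E[X] = (6/7)·14/3 + (1/7)·7/2 = 9/2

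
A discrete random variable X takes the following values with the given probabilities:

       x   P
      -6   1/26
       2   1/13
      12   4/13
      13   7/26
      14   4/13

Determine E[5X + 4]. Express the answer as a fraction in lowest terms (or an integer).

E[5x+4] = (1/26)·(-26) + (1/13)·14 + (4/13)·64 + (7/26)·69 + (4/13)·74
     = 1589/26

1589/26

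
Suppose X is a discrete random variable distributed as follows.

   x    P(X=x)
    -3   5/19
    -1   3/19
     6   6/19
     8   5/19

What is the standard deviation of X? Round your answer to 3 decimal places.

4.628

E[X] = 58/19, E[X²] = 584/19
Var(X) = E[X²] − (E[X])² = 584/19 − 3364/361 = 7732/361
SD(X) = √(7732/361) ≈ 4.628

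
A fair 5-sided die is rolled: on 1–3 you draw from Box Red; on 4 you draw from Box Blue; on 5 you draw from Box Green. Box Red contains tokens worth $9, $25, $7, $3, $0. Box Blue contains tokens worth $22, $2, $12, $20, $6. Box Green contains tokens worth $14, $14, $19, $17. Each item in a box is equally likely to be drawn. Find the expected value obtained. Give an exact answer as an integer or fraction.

274/25 dollars

E[X | Box Red] = (9 + 25 + 7 + 3 + 0)/5 = 44/5
E[X | Box Blue] = (22 + 2 + 12 + 20 + 6)/5 = 62/5
E[X | Box Green] = (14 + 14 + 19 + 17)/4 = 16
E[X] = (3/5)·44/5 + (1/5)·62/5 + (1/5)·16 = 274/25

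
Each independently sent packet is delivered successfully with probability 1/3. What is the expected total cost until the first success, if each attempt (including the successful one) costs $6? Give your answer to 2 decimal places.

$18.00

E[#attempts] = 1/p = 3; E[cost] = 6·3 = 18.
≈ 18.00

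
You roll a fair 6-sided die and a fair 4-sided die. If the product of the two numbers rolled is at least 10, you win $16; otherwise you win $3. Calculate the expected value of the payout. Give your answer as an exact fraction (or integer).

E[payout] = (5/8)·3 + (3/8)·16 = 63/8

63/8 dollars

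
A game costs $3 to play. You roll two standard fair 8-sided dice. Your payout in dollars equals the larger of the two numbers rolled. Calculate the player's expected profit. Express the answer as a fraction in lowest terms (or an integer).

45/16 dollars

Distribution of the larger of the two numbers rolled: 1 w.p. 1/64, 2 w.p. 3/64, 3 w.p. 5/64, 4 w.p. 7/64, 5 w.p. 9/64, 6 w.p. 11/64, …
E[payout] = (1/64)·1 + (3/64)·2 + (5/64)·3 + (7/64)·4 + (9/64)·5 + (11/64)·6 + (13/64)·7 + (15/64)·8 = 93/16
Expected profit = 93/16 − 3 = 45/16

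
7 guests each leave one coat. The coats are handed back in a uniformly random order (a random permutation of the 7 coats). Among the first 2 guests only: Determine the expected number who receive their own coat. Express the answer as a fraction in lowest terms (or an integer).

Let Xᵢ = 1 if person i gets their own coat. For each i, P(Xᵢ=1) = 1/7.
By linearity of expectation, E[X₁+…+X_2] = 2·(1/7) = 2/7.

2/7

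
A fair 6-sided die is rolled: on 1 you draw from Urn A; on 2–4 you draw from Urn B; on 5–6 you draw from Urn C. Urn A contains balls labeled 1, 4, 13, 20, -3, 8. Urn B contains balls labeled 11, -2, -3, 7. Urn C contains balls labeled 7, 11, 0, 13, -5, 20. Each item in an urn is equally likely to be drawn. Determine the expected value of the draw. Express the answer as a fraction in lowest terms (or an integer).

E[X | Urn A] = (1 + 4 + 13 + 20 − 3 + 8)/6 = 43/6
E[X | Urn B] = (11 − 2 − 3 + 7)/4 = 13/4
E[X | Urn C] = (7 + 11 + 0 + 13 − 5 + 20)/6 = 23/3
E[X] = (1/6)·43/6 + (1/2)·13/4 + (1/3)·23/3 = 43/8

43/8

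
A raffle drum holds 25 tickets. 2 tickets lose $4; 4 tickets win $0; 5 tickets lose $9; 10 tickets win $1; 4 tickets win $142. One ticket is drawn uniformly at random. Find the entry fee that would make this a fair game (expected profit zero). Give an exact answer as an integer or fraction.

$21

E[payout] = (2/25)·(-4) + (4/25)·0 + (5/25)·(-9) + (10/25)·1 + (4/25)·142 = 21
Fair fee = E[payout] = 21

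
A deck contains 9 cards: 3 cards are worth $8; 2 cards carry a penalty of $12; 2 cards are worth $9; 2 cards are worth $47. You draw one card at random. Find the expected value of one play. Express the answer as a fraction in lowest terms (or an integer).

112/9 dollars

E[payout] = (3/9)·8 + (2/9)·(-12) + (2/9)·9 + (2/9)·47 = 112/9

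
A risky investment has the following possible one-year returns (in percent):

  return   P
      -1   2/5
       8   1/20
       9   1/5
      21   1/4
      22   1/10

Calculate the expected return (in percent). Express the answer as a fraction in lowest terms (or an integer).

37/4

E[X] = (2/5)·(-1) + (1/20)·8 + (1/5)·9 + (1/4)·21 + (1/10)·22
     = 37/4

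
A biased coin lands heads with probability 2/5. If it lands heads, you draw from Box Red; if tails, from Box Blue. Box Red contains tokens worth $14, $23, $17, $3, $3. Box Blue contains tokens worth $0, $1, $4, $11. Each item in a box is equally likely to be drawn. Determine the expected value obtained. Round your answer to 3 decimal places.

E[X | Box Red] = (14 + 23 + 17 + 3 + 3)/5 = 12
E[X | Box Blue] = (0 + 1 + 4 + 11)/4 = 4
E[X] = (2/5)·12 + (3/5)·4 = 36/5 ≈ 7.200

$7.200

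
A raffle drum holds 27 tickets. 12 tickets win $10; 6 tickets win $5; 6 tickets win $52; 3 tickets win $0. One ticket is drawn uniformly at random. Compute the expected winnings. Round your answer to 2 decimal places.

$17.11

E[payout] = (12/27)·10 + (6/27)·5 + (6/27)·52 + (3/27)·0 = 154/9
≈ $17.11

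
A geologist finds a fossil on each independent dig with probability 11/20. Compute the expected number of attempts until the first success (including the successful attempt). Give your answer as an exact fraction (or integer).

20/11

For a geometric distribution, E[trials] = 1/p = 1/(11/20) = 20/11.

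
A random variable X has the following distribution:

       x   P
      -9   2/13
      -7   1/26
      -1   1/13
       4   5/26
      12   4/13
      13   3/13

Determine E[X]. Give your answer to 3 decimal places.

E[X] = (2/13)·(-9) + (1/26)·(-7) + (1/13)·(-1) + (5/26)·4 + (4/13)·12 + (3/13)·13
     = 149/26 ≈ 5.731

5.731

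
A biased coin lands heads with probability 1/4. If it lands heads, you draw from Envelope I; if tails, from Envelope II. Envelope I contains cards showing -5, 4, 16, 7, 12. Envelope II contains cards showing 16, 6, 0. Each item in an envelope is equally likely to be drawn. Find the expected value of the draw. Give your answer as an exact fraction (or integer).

36/5

E[X | Envelope I] = (-5 + 4 + 16 + 7 + 12)/5 = 34/5
E[X | Envelope II] = (16 + 6 + 0)/3 = 22/3
E[X] = (1/4)·34/5 + (3/4)·22/3 = 36/5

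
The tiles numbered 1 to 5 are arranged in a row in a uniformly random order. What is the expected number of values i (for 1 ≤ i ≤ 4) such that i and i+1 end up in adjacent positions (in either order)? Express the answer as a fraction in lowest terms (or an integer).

8/5

For each i ∈ {1,…,4}, let Xᵢ = 1 if i and i+1 are adjacent. P(Xᵢ=1) = 2·(5−1)!/5! = 2/5.
By linearity, E[ΣXᵢ] = (4)·(2/5) = 8/5.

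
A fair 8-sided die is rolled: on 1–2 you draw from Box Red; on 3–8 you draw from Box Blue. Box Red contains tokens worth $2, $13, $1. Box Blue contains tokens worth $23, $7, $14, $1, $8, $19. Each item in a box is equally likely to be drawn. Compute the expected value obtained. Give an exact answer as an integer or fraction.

31/3 dollars

E[X | Box Red] = (2 + 13 + 1)/3 = 16/3
E[X | Box Blue] = (23 + 7 + 14 + 1 + 8 + 19)/6 = 12
E[X] = (1/4)·16/3 + (3/4)·12 = 31/3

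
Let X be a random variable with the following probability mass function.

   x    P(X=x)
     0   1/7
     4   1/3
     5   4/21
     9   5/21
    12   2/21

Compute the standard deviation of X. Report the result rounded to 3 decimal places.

E[X] = 39/7, E[X²] = 905/21
Var(X) = E[X²] − (E[X])² = 905/21 − 1521/49 = 1772/147
SD(X) = √(1772/147) ≈ 3.472

3.472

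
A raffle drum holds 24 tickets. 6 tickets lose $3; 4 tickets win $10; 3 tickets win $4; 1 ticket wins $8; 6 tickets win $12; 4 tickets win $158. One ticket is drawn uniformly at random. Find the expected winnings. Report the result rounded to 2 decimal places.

E[payout] = (6/24)·(-3) + (4/24)·10 + (3/24)·4 + (1/24)·8 + (6/24)·12 + (4/24)·158 = 373/12
≈ $31.08

$31.08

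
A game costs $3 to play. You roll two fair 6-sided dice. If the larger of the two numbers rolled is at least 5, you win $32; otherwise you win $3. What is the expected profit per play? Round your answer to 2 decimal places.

E[payout] = (4/9)·3 + (5/9)·32 = 172/9
Expected profit = 172/9 − 3 = 145/9 ≈ $16.11

$16.11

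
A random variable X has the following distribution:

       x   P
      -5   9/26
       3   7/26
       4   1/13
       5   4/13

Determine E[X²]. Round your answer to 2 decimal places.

E[X²] = (9/26)·25 + (7/26)·9 + (1/13)·16 + (4/13)·25
     = 20 ≈ 20.00

20.00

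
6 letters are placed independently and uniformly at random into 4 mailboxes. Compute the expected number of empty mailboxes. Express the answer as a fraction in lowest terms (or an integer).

729/1024

Let Xⱼ=1 if mailbox j is empty. P(Xⱼ=1) = ((4-1)/4)^6 = 729/4096.
By linearity, E[#empty] = 4·729/4096 = 729/1024.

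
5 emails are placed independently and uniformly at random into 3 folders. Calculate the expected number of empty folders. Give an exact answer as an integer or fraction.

Let Xⱼ=1 if folder j is empty. P(Xⱼ=1) = ((3-1)/3)^5 = 32/243.
By linearity, E[#empty] = 3·32/243 = 32/81.

32/81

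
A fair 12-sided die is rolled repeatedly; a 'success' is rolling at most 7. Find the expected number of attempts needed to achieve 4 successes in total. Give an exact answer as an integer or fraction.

By linearity (sum of 4 independent geometric waits), E[trials] = 4/p = 4/(7/12) = 48/7.

48/7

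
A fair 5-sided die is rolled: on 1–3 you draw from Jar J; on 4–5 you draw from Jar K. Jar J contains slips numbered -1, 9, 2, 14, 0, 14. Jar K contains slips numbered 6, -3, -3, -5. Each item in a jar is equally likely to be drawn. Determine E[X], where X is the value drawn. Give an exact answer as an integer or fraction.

E[X | Jar J] = (-1 + 9 + 2 + 14 + 0 + 14)/6 = 19/3
E[X | Jar K] = (6 − 3 − 3 − 5)/4 = -5/4
E[X] = (3/5)·19/3 + (2/5)·(-5/4) = 33/10

33/10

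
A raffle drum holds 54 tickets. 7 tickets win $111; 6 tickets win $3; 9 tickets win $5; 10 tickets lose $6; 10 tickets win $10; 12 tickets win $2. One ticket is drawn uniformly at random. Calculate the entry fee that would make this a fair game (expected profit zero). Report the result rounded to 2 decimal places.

$16.74

E[payout] = (7/54)·111 + (6/54)·3 + (9/54)·5 + (10/54)·(-6) + (10/54)·10 + (12/54)·2 = 452/27
Fair fee = E[payout] = 452/27 ≈ $16.74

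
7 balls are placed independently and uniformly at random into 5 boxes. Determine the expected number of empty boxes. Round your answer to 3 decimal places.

Let Xⱼ=1 if box j is empty. P(Xⱼ=1) = ((5-1)/5)^7 = 16384/78125.
By linearity, E[#empty] = 5·16384/78125 = 16384/15625.
≈ 1.049

1.049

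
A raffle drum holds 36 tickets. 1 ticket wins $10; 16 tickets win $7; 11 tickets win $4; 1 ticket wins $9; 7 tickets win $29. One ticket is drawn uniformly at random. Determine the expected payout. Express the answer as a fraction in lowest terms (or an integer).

21/2 dollars

E[payout] = (1/36)·10 + (16/36)·7 + (11/36)·4 + (1/36)·9 + (7/36)·29 = 21/2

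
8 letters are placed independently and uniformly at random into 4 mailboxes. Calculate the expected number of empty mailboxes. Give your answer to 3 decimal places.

Let Xⱼ=1 if mailbox j is empty. P(Xⱼ=1) = ((4-1)/4)^8 = 6561/65536.
By linearity, E[#empty] = 4·6561/65536 = 6561/16384.
≈ 0.400

0.400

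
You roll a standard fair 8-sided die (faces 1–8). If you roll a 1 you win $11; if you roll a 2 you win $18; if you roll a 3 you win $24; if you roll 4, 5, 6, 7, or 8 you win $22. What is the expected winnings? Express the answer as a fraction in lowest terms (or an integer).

E[payout] = (1/8)·11 + (1/8)·18 + (5/8)·22 + (1/8)·24 = 163/8

163/8 dollars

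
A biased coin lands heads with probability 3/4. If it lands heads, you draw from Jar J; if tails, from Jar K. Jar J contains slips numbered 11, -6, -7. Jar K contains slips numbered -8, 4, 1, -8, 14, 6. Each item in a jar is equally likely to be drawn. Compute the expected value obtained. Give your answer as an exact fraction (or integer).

E[X | Jar J] = (11 − 6 − 7)/3 = -2/3
E[X | Jar K] = (-8 + 4 + 1 − 8 + 14 + 6)/6 = 3/2
E[X] = (3/4)·(-2/3) + (1/4)·3/2 = -1/8

-1/8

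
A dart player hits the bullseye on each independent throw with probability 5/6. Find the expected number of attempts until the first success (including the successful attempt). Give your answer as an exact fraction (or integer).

For a geometric distribution, E[trials] = 1/p = 1/(5/6) = 6/5.

6/5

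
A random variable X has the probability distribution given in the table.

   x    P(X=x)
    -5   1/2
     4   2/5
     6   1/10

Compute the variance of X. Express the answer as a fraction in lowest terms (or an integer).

2241/100

E[X] = (1/2)·(-5) + (2/5)·4 + (1/10)·6 = -3/10
E[X²] = (1/2)·25 + (2/5)·16 + (1/10)·36 = 45/2
Var(X) = 45/2 − (-3/10)² = 2241/100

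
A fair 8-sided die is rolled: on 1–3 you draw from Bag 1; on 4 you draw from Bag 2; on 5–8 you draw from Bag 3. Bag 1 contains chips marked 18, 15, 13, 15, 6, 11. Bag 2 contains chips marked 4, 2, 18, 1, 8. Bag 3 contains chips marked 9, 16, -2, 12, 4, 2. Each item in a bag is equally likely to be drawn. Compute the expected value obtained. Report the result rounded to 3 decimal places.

E[X | Bag 1] = (18 + 15 + 13 + 15 + 6 + 11)/6 = 13
E[X | Bag 2] = (4 + 2 + 18 + 1 + 8)/5 = 33/5
E[X | Bag 3] = (9 + 16 − 2 + 12 + 4 + 2)/6 = 41/6
E[X] = (3/8)·13 + (1/8)·33/5 + (1/2)·41/6 = 547/60 ≈ 9.117

9.117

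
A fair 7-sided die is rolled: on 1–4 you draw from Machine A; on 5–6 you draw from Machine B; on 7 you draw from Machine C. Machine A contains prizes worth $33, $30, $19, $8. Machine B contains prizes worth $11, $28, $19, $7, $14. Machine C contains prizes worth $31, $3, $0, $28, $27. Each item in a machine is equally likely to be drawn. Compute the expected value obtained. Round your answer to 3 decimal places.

E[X | Machine A] = (33 + 30 + 19 + 8)/4 = 45/2
E[X | Machine B] = (11 + 28 + 19 + 7 + 14)/5 = 79/5
E[X | Machine C] = (31 + 3 + 0 + 28 + 27)/5 = 89/5
E[X] = (4/7)·45/2 + (2/7)·79/5 + (1/7)·89/5 = 697/35 ≈ 19.914

$19.914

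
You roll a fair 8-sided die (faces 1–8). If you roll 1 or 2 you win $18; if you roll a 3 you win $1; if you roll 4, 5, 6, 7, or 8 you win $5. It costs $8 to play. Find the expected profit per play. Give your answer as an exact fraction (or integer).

E[payout] = (1/8)·1 + (5/8)·5 + (1/4)·18 = 31/4
Expected profit = 31/4 − 8 = -1/4

-1/4 dollars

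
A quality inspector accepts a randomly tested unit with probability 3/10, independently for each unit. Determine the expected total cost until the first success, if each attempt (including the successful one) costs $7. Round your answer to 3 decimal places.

E[#attempts] = 1/p = 10/3; E[cost] = 7·10/3 = 70/3.
≈ 23.333

$23.333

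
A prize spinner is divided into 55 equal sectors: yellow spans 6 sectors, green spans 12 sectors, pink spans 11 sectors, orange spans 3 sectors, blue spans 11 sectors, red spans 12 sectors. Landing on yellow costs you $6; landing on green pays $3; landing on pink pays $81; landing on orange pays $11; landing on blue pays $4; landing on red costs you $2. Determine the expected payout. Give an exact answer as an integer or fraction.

E[payout] = (6/55)·(-6) + (12/55)·3 + (11/55)·81 + (3/55)·11 + (11/55)·4 + (12/55)·(-2) = 944/55

944/55 dollars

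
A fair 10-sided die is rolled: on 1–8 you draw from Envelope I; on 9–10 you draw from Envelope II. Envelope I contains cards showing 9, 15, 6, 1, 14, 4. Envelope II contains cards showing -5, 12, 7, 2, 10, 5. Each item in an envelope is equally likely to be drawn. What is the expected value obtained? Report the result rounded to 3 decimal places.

E[X | Envelope I] = (9 + 15 + 6 + 1 + 14 + 4)/6 = 49/6
E[X | Envelope II] = (-5 + 12 + 7 + 2 + 10 + 5)/6 = 31/6
E[X] = (4/5)·49/6 + (1/5)·31/6 = 227/30 ≈ 7.567

7.567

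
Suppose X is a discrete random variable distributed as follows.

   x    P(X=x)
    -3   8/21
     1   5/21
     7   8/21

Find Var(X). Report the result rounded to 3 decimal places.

19.229

E[X] = (8/21)·(-3) + (5/21)·1 + (8/21)·7 = 37/21
E[X²] = (8/21)·9 + (5/21)·1 + (8/21)·49 = 67/3
Var(X) = 67/3 − (37/21)² = 8480/441 ≈ 19.229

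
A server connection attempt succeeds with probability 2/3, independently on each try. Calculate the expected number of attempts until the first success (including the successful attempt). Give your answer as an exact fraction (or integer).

3/2

For a geometric distribution, E[trials] = 1/p = 1/(2/3) = 3/2.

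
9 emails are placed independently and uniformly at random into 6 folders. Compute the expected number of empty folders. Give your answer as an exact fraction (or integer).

Let Xⱼ=1 if folder j is empty. P(Xⱼ=1) = ((6-1)/6)^9 = 1953125/10077696.
By linearity, E[#empty] = 6·1953125/10077696 = 1953125/1679616.

1953125/1679616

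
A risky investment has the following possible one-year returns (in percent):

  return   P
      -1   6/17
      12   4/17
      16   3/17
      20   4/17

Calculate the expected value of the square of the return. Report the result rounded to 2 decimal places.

E[X²] = (6/17)·1 + (4/17)·144 + (3/17)·256 + (4/17)·400
     = 2950/17 ≈ 173.53

173.53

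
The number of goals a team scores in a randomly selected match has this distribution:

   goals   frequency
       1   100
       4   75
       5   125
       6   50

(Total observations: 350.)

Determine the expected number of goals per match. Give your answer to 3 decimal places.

3.786

Total = 350, so P(goals=1) = 100/350, etc.
E[X] = (2/7)·1 + (3/14)·4 + (5/14)·5 + (1/7)·6
     = 53/14 ≈ 3.786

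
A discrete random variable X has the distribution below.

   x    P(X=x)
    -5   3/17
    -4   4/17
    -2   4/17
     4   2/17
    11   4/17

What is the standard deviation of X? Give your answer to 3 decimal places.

6.236

E[X] = 13/17, E[X²] = 671/17
Var(X) = E[X²] − (E[X])² = 671/17 − 169/289 = 11238/289
SD(X) = √(11238/289) ≈ 6.236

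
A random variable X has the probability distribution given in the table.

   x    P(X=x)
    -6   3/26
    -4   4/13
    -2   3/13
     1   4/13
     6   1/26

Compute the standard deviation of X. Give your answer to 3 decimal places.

E[X] = -24/13, E[X²] = 152/13
Var(X) = E[X²] − (E[X])² = 152/13 − 576/169 = 1400/169
SD(X) = √(1400/169) ≈ 2.878

2.878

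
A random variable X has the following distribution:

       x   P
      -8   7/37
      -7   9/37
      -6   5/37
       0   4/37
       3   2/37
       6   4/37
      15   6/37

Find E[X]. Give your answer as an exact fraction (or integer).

E[X] = (7/37)·(-8) + (9/37)·(-7) + (5/37)·(-6) + (4/37)·0 + (2/37)·3 + (4/37)·6 + (6/37)·15
     = -29/37

-29/37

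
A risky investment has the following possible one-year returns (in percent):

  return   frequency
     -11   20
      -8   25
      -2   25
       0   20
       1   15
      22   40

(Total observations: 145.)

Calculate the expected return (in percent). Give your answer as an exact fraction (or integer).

Total = 145, so P(return=-11) = 20/145, etc.
E[X] = (4/29)·(-11) + (5/29)·(-8) + (5/29)·(-2) + (4/29)·0 + (3/29)·1 + (8/29)·22
     = 85/29

85/29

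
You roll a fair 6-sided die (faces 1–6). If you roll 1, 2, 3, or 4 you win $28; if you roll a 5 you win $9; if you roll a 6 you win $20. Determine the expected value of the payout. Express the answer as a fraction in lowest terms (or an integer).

47/2 dollars

E[payout] = (1/6)·9 + (1/6)·20 + (2/3)·28 = 47/2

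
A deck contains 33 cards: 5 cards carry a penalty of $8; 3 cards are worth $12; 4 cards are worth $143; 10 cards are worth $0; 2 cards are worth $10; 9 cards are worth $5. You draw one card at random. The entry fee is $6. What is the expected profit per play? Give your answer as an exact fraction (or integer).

E[payout] = (5/33)·(-8) + (3/33)·12 + (4/33)·143 + (10/33)·0 + (2/33)·10 + (9/33)·5 = 211/11
Expected profit = 211/11 − 6 = 145/11

145/11 dollars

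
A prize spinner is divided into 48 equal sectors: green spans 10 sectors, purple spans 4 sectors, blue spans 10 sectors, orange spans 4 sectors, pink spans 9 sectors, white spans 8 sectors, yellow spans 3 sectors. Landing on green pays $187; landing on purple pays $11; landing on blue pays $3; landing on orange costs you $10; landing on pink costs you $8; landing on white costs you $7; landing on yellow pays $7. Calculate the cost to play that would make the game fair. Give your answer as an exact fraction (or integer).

599/16 dollars

E[payout] = (10/48)·187 + (4/48)·11 + (10/48)·3 + (4/48)·(-10) + (9/48)·(-8) + (8/48)·(-7) + (3/48)·7 = 599/16
Fair fee = E[payout] = 599/16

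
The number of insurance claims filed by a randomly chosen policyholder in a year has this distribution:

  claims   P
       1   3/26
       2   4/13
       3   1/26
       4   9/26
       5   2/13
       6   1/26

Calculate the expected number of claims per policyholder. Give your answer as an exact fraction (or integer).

E[X] = (3/26)·1 + (4/13)·2 + (1/26)·3 + (9/26)·4 + (2/13)·5 + (1/26)·6
     = 42/13

42/13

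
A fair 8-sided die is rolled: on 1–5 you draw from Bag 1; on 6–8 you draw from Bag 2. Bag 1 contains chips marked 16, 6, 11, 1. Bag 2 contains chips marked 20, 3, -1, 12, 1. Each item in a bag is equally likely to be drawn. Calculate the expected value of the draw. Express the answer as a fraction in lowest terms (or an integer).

E[X | Bag 1] = (16 + 6 + 11 + 1)/4 = 17/2
E[X | Bag 2] = (20 + 3 − 1 + 12 + 1)/5 = 7
E[X] = (5/8)·17/2 + (3/8)·7 = 127/16

127/16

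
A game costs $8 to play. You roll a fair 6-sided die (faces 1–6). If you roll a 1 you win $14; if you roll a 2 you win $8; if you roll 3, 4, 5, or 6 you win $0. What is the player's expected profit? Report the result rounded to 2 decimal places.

-$4.33

E[payout] = (2/3)·0 + (1/6)·8 + (1/6)·14 = 11/3
Expected profit = 11/3 − 8 = -13/3 ≈ -$4.33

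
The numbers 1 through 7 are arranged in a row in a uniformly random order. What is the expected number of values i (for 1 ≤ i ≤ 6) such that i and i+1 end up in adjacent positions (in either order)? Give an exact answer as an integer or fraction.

12/7

For each i ∈ {1,…,6}, let Xᵢ = 1 if i and i+1 are adjacent. P(Xᵢ=1) = 2·(7−1)!/7! = 2/7.
By linearity, E[ΣXᵢ] = (6)·(2/7) = 12/7.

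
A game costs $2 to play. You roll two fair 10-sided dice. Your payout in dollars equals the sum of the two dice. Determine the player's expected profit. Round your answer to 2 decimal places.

$9.00

Distribution of the sum of the two dice: 2 w.p. 1/100, 3 w.p. 1/50, 4 w.p. 3/100, 5 w.p. 1/25, 6 w.p. 1/20, 7 w.p. 3/50, …
E[payout] = (1/100)·2 + (1/50)·3 + (3/100)·4 + (1/25)·5 + (1/20)·6 + (3/50)·7 + (7/100)·8 + (2/25)·9 + (9/100)·10 + (1/10)·11 + (9/100)·12 + (2/25)·13 + (7/100)·14 + (3/50)·15 + (1/20)·16 + (1/25)·17 + (3/100)·18 + (1/50)·19 + (1/100)·20 = 11
Expected profit = 11 − 2 = 9 ≈ $9.00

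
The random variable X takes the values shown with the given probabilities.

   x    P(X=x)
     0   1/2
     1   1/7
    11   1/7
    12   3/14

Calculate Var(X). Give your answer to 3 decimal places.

E[X] = (1/2)·0 + (1/7)·1 + (1/7)·11 + (3/14)·12 = 30/7
E[X²] = (1/2)·0 + (1/7)·1 + (1/7)·121 + (3/14)·144 = 338/7
Var(X) = 338/7 − (30/7)² = 1466/49 ≈ 29.918

29.918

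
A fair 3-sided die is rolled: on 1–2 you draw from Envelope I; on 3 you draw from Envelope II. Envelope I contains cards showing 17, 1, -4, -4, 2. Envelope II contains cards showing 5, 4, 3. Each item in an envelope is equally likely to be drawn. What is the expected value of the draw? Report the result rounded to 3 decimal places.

2.933

E[X | Envelope I] = (17 + 1 − 4 − 4 + 2)/5 = 12/5
E[X | Envelope II] = (5 + 4 + 3)/3 = 4
E[X] = (2/3)·12/5 + (1/3)·4 = 44/15 ≈ 2.933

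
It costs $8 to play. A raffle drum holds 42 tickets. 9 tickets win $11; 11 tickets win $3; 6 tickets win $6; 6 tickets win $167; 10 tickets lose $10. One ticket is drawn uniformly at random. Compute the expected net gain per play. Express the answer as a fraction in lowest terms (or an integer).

E[payout] = (9/42)·11 + (11/42)·3 + (6/42)·6 + (6/42)·167 + (10/42)·(-10) = 535/21
Expected profit = 535/21 − 8 = 367/21

367/21 dollars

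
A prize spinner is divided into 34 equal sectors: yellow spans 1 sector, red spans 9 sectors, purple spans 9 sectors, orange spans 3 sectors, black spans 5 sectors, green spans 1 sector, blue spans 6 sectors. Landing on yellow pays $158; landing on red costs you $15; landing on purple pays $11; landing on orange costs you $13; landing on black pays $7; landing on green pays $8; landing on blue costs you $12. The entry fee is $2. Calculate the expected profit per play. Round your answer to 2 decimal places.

-$0.41

E[payout] = (1/34)·158 + (9/34)·(-15) + (9/34)·11 + (3/34)·(-13) + (5/34)·7 + (1/34)·8 + (6/34)·(-12) = 27/17
Expected profit = 27/17 − 2 = -7/17 ≈ -$0.41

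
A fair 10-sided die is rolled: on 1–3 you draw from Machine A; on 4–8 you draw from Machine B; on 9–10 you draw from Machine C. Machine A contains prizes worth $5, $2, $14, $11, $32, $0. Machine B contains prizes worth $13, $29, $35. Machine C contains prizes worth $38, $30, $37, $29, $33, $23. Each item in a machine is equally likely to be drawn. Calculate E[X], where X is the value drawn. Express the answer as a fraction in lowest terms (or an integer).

E[X | Machine A] = (5 + 2 + 14 + 11 + 32 + 0)/6 = 32/3
E[X | Machine B] = (13 + 29 + 35)/3 = 77/3
E[X | Machine C] = (38 + 30 + 37 + 29 + 33 + 23)/6 = 95/3
E[X] = (3/10)·32/3 + (1/2)·77/3 + (1/5)·95/3 = 671/30

671/30 dollars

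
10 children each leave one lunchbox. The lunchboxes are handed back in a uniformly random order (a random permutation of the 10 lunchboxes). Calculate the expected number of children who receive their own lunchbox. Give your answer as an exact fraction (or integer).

Let Xᵢ = 1 if person i gets their own lunchbox. For each i, P(Xᵢ=1) = 1/10.
By linearity of expectation, E[X₁+…+X_10] = 10·(1/10) = 1.

1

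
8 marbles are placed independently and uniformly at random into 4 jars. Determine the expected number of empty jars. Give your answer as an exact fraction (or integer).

6561/16384

Let Xⱼ=1 if jar j is empty. P(Xⱼ=1) = ((4-1)/4)^8 = 6561/65536.
By linearity, E[#empty] = 4·6561/65536 = 6561/16384.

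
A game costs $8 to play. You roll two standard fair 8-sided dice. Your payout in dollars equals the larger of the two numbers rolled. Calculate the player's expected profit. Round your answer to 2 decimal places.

Distribution of the larger of the two numbers rolled: 1 w.p. 1/64, 2 w.p. 3/64, 3 w.p. 5/64, 4 w.p. 7/64, 5 w.p. 9/64, 6 w.p. 11/64, …
E[payout] = (1/64)·1 + (3/64)·2 + (5/64)·3 + (7/64)·4 + (9/64)·5 + (11/64)·6 + (13/64)·7 + (15/64)·8 = 93/16
Expected profit = 93/16 − 8 = -35/16 ≈ -$2.19

-$2.19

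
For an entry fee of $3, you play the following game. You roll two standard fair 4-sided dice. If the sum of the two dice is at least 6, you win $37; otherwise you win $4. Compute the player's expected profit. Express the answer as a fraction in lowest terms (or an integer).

107/8 dollars

E[payout] = (5/8)·4 + (3/8)·37 = 131/8
Expected profit = 131/8 − 3 = 107/8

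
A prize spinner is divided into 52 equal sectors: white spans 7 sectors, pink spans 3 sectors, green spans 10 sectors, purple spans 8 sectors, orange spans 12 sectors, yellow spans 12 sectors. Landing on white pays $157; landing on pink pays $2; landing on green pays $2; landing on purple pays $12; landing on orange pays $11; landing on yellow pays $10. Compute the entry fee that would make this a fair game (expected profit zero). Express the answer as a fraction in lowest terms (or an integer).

E[payout] = (7/52)·157 + (3/52)·2 + (10/52)·2 + (8/52)·12 + (12/52)·11 + (12/52)·10 = 1473/52
Fair fee = E[payout] = 1473/52

1473/52 dollars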